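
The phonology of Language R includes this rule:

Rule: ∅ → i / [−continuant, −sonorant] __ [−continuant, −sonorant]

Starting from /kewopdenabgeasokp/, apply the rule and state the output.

/p/ and /d/ form a stop–stop cluster, so [i] is inserted between them.
/b/ and /g/ form a stop–stop cluster, so [i] is inserted between them.
/k/ and /p/ form a stop–stop cluster, so [i] is inserted between them.
Surface form: [kewopidenabigeasokip].

kewopidenabigeasokip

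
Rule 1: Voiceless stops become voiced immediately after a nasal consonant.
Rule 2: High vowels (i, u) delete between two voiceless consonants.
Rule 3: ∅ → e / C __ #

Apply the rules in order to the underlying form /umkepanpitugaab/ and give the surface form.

umgepanbitugaabe

Rule 1 (post-nasal voicing): /k/ is a voiceless stop immediately after the nasal /m/, so it voices to [g]. /p/ is a voiceless stop immediately after the nasal /n/, so it voices to [b]. /umkepanpitugaab/ → umgepanbitugaab.
Rule 2 (high vowel syncope): no segment meets the environment; /umgepanbitugaab/ is unchanged.
Rule 3 (final e-epenthesis): the form ends in the consonant /b/, so [e] is inserted word-finally. /umgepanbitugaab/ → umgepanbitugaabe.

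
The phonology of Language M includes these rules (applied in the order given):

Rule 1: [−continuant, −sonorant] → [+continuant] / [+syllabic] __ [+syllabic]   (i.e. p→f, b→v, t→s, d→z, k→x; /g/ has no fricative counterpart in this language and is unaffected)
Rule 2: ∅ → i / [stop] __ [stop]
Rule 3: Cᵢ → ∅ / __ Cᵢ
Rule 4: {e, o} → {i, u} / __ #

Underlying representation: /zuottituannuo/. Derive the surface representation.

Rule 1 (intervocalic spirantization): /t/ is a stop between vowels /i/ and /u/, so it spirantizes to the fricative [s]. /zuottituannuo/ → zuottisuannuo.
Rule 2 (stop-cluster i-epenthesis): /t/ and /t/ form a stop–stop cluster, so [i] is inserted between them. /zuottisuannuo/ → zuotitisuannuo.
Rule 3 (degemination): /nn/ is a geminate; the first /n/ deletes. /zuotitisuannuo/ → zuotitisuanuo.
Rule 4 (final vowel raising): /o/ is a mid vowel in word-final position, so it raises to [u]. /zuotitisuanuo/ → zuotitisuanuu.

zuotitisuanuu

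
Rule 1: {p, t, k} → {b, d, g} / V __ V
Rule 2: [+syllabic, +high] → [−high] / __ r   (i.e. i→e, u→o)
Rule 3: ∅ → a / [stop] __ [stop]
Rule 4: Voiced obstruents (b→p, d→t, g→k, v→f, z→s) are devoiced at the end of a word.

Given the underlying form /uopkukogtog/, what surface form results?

Rule 1 (intervocalic voicing): /k/ is a voiceless stop between vowels /u/ and /o/, so it voices to [g]. /uopkukogtog/ → uopkugogtog.
Rule 2 (pre-rhotic lowering): no segment meets the environment; /uopkugogtog/ is unchanged.
Rule 3 (stop-cluster a-epenthesis): /p/ and /k/ form a stop–stop cluster, so [a] is inserted between them. /g/ and /t/ form a stop–stop cluster, so [a] is inserted between them. /uopkugogtog/ → uopakugogatog.
Rule 4 (final devoicing): /g/ is a voiced obstruent in word-final position, so it devoices to [k]. /uopakugogatog/ → uopakugogatok.

uopakugogatok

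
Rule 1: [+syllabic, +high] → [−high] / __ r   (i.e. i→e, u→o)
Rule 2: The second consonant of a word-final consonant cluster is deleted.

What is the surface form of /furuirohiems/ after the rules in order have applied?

Rule 1 (pre-rhotic lowering): /u/ is a high vowel immediately before /r/, so it lowers to [o]. /i/ is a high vowel immediately before /r/, so it lowers to [e]. /furuirohiems/ → foruerohiems.
Rule 2 (final cluster simplification): /s/ is the second consonant of a word-final cluster /ms/, so it deletes. /foruerohiems/ → foruerohiem.

foruerohiem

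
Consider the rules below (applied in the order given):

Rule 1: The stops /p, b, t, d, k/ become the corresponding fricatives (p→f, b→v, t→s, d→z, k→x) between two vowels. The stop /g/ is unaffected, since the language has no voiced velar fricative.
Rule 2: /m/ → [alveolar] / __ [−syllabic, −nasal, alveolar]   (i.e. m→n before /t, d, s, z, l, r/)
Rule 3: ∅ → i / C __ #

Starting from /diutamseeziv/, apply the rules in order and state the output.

Rule 1 (intervocalic spirantization): /t/ is a stop between vowels /u/ and /a/, so it spirantizes to the fricative [s]. /diutamseeziv/ → diusamseeziv.
Rule 2 (nasal place assimilation): /m/ precedes the alveolar consonant /s/, so it assimilates in place to [n]. /diusamseeziv/ → diusanseeziv.
Rule 3 (final i-epenthesis): the form ends in the consonant /v/, so [i] is inserted word-finally. /diusanseeziv/ → diusanseezivi.

diusanseezivi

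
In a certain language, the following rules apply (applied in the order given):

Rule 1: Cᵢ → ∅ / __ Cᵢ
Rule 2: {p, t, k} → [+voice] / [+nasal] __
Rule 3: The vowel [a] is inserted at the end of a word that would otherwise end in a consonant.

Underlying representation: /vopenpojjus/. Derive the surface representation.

vopenbojusa

Rule 1 (degemination): /jj/ is a geminate; the first /j/ deletes. /vopenpojjus/ → vopenpojus.
Rule 2 (post-nasal voicing): /p/ is a voiceless stop immediately after the nasal /n/, so it voices to [b]. /vopenpojus/ → vopenbojus.
Rule 3 (final a-epenthesis): the form ends in the consonant /s/, so [a] is inserted word-finally. /vopenbojus/ → vopenbojusa.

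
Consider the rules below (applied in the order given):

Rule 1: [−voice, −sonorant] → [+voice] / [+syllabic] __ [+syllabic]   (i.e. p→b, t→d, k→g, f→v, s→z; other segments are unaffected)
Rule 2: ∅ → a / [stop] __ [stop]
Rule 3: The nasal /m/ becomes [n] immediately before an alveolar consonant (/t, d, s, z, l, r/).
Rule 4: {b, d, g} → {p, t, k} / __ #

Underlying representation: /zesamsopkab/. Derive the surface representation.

Rule 1 (intervocalic voicing): /s/ is a voiceless obstruent between vowels /e/ and /a/, so it voices to [z]. /zesamsopkab/ → zezamsopkab.
Rule 2 (stop-cluster a-epenthesis): /p/ and /k/ form a stop–stop cluster, so [a] is inserted between them. /zezamsopkab/ → zezamsopakab.
Rule 3 (nasal place assimilation): /m/ precedes the alveolar consonant /s/, so it assimilates in place to [n]. /zezamsopakab/ → zezansopakab.
Rule 4 (final devoicing): /b/ is a voiced stop in word-final position, so it devoices to [p]. /zezansopakab/ → zezansopakap.

zezansopakap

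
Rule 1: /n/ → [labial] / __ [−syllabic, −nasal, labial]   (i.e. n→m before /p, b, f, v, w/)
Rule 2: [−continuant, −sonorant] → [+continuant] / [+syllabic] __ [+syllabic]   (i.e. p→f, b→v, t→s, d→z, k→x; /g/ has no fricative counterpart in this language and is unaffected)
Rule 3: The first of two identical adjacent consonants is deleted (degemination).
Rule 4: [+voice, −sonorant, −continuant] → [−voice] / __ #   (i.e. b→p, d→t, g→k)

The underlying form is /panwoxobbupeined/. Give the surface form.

pamwoxobufeinet

Rule 1 (nasal place assimilation): /n/ precedes the labial consonant /w/, so it assimilates in place to [m]. /panwoxobbupeined/ → pamwoxobbupeined.
Rule 2 (intervocalic spirantization): /p/ is a stop between vowels /u/ and /e/, so it spirantizes to the fricative [f]. /pamwoxobbupeined/ → pamwoxobbufeined.
Rule 3 (degemination): /bb/ is a geminate; the first /b/ deletes. /pamwoxobbufeined/ → pamwoxobufeined.
Rule 4 (final devoicing): /d/ is a voiced stop in word-final position, so it devoices to [t]. /pamwoxobufeined/ → pamwoxobufeinet.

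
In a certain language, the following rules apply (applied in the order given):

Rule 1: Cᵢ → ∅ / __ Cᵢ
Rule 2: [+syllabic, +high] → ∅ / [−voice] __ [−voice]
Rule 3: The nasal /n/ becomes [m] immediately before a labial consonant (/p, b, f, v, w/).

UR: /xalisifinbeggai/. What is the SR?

xalisfimbegai

Rule 1 (degemination): /gg/ is a geminate; the first /g/ deletes. /xalisifinbeggai/ → xalisifinbegai.
Rule 2 (high vowel syncope): /i/ is a high vowel flanked by voiceless consonants /s/ and /f/, so it deletes. /xalisifinbegai/ → xalisfinbegai.
Rule 3 (nasal place assimilation): /n/ precedes the labial consonant /b/, so it assimilates in place to [m]. /xalisfinbegai/ → xalisfimbegai.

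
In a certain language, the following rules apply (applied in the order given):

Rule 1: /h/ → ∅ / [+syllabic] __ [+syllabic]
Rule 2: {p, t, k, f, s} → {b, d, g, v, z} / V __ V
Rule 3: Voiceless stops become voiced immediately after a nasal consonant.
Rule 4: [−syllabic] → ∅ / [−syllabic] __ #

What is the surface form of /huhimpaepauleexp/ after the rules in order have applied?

Rule 1 (intervocalic h-deletion): /h/ occurs between vowels /u/ and /i/, so it deletes. /huhimpaepauleexp/ → huimpaepauleexp.
Rule 2 (intervocalic voicing): /p/ is a voiceless obstruent between vowels /e/ and /a/, so it voices to [b]. /huimpaepauleexp/ → huimpaebauleexp.
Rule 3 (post-nasal voicing): /p/ is a voiceless stop immediately after the nasal /m/, so it voices to [b]. /huimpaebauleexp/ → huimbaebauleexp.
Rule 4 (final cluster simplification): /p/ is the second consonant of a word-final cluster /xp/, so it deletes. /huimbaebauleexp/ → huimbaebauleex.

huimbaebauleex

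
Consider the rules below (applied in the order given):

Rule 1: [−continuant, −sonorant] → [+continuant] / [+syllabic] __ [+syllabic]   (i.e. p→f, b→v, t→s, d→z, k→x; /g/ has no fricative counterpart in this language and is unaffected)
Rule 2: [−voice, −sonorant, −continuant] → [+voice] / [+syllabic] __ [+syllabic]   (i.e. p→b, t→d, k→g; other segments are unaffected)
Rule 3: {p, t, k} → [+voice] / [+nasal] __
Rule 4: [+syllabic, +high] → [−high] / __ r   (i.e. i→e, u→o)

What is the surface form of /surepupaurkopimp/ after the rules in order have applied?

sorefufaorkofimb

Rule 1 (intervocalic spirantization): /p/ is a stop between vowels /e/ and /u/, so it spirantizes to the fricative [f]. /p/ is a stop between vowels /u/ and /a/, so it spirantizes to the fricative [f]. /p/ is a stop between vowels /o/ and /i/, so it spirantizes to the fricative [f]. /surepupaurkopimp/ → surefufaurkofimp.
Rule 2 (intervocalic voicing): no segment meets the environment; /surefufaurkofimp/ is unchanged.
Rule 3 (post-nasal voicing): /p/ is a voiceless stop immediately after the nasal /m/, so it voices to [b]. /surefufaurkofimp/ → surefufaurkofimb.
Rule 4 (pre-rhotic lowering): /u/ is a high vowel immediately before /r/, so it lowers to [o]. /u/ is a high vowel immediately before /r/, so it lowers to [o]. /surefufaurkofimb/ → sorefufaorkofimb.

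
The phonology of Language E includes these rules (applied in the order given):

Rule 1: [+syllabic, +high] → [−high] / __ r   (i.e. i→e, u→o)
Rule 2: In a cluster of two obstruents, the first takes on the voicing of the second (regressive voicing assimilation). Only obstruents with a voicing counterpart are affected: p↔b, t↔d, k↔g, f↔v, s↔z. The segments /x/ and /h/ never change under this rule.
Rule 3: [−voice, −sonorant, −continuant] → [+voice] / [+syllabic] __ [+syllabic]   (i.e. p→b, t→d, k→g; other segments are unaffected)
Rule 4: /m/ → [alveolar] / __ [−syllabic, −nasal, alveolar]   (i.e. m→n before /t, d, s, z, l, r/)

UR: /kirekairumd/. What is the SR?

keregaerund

Rule 1 (pre-rhotic lowering): /i/ is a high vowel immediately before /r/, so it lowers to [e]. /i/ is a high vowel immediately before /r/, so it lowers to [e]. /kirekairumd/ → kerekaerumd.
Rule 2 (regressive voicing assimilation): no segment meets the environment; /kerekaerumd/ is unchanged.
Rule 3 (intervocalic voicing): /k/ is a voiceless stop between vowels /e/ and /a/, so it voices to [g]. /kerekaerumd/ → keregaerumd.
Rule 4 (nasal place assimilation): /m/ precedes the alveolar consonant /d/, so it assimilates in place to [n]. /keregaerumd/ → keregaerund.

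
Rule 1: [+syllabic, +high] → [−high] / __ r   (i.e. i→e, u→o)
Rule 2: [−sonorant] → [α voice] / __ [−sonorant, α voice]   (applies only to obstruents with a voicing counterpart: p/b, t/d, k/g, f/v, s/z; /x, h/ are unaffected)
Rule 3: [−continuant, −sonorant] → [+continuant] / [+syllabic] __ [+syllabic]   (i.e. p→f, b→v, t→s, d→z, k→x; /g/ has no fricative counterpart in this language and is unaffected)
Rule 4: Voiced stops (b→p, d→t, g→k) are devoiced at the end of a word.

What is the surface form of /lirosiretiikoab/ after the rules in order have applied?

leroseresiixoap

Rule 1 (pre-rhotic lowering): /i/ is a high vowel immediately before /r/, so it lowers to [e]. /i/ is a high vowel immediately before /r/, so it lowers to [e]. /lirosiretiikoab/ → leroseretiikoab.
Rule 2 (regressive voicing assimilation): no segment meets the environment; /leroseretiikoab/ is unchanged.
Rule 3 (intervocalic spirantization): /t/ is a stop between vowels /e/ and /i/, so it spirantizes to the fricative [s]. /k/ is a stop between vowels /i/ and /o/, so it spirantizes to the fricative [x]. /leroseretiikoab/ → leroseresiixoab.
Rule 4 (final devoicing): /b/ is a voiced stop in word-final position, so it devoices to [p]. /leroseresiixoab/ → leroseresiixoap.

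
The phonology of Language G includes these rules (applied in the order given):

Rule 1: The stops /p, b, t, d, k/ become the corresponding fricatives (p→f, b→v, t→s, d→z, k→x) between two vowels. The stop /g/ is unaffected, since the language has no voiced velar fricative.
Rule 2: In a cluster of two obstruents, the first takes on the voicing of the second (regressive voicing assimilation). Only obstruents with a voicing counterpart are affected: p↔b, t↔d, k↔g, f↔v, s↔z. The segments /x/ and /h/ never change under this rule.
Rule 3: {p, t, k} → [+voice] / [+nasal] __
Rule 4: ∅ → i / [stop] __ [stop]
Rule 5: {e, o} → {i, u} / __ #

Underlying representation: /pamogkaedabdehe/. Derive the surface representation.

pamokikaezabidehi

Rule 1 (intervocalic spirantization): /d/ is a stop between vowels /e/ and /a/, so it spirantizes to the fricative [z]. /pamogkaedabdehe/ → pamogkaezabdehe.
Rule 2 (regressive voicing assimilation): /g/ precedes the voiceless obstruent /k/, so it devoices to [k] by assimilation. /pamogkaezabdehe/ → pamokkaezabdehe.
Rule 3 (post-nasal voicing): no segment meets the environment; /pamokkaezabdehe/ is unchanged.
Rule 4 (stop-cluster i-epenthesis): /k/ and /k/ form a stop–stop cluster, so [i] is inserted between them. /b/ and /d/ form a stop–stop cluster, so [i] is inserted between them. /pamokkaezabdehe/ → pamokikaezabidehe.
Rule 5 (final vowel raising): /e/ is a mid vowel in word-final position, so it raises to [i]. /pamokikaezabidehe/ → pamokikaezabidehi.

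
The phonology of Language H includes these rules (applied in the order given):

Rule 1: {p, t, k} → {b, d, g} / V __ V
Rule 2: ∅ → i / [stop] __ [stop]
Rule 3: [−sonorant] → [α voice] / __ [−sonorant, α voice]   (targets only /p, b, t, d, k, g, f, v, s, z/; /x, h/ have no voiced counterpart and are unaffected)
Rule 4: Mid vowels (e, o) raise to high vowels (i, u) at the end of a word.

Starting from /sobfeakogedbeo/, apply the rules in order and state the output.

sopfeagogedibeu

Rule 1 (intervocalic voicing): /k/ is a voiceless stop between vowels /a/ and /o/, so it voices to [g]. /sobfeakogedbeo/ → sobfeagogedbeo.
Rule 2 (stop-cluster i-epenthesis): /d/ and /b/ form a stop–stop cluster, so [i] is inserted between them. /sobfeagogedbeo/ → sobfeagogedibeo.
Rule 3 (regressive voicing assimilation): /b/ precedes the voiceless obstruent /f/, so it devoices to [p] by assimilation. /sobfeagogedibeo/ → sopfeagogedibeo.
Rule 4 (final vowel raising): /o/ is a mid vowel in word-final position, so it raises to [u]. /sopfeagogedibeo/ → sopfeagogedibeu.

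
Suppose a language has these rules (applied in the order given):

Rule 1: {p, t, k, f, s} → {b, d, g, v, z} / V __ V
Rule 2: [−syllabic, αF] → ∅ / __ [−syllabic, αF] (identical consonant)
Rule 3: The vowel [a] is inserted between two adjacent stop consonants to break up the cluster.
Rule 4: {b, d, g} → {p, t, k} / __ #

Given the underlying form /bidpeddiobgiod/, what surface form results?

Rule 1 (intervocalic voicing): no segment meets the environment; /bidpeddiobgiod/ is unchanged.
Rule 2 (degemination): /dd/ is a geminate; the first /d/ deletes. /bidpeddiobgiod/ → bidpediobgiod.
Rule 3 (stop-cluster a-epenthesis): /d/ and /p/ form a stop–stop cluster, so [a] is inserted between them. /b/ and /g/ form a stop–stop cluster, so [a] is inserted between them. /bidpediobgiod/ → bidapediobagiod.
Rule 4 (final devoicing): /d/ is a voiced stop in word-final position, so it devoices to [t]. /bidapediobagiod/ → bidapediobagiot.

bidapediobagiot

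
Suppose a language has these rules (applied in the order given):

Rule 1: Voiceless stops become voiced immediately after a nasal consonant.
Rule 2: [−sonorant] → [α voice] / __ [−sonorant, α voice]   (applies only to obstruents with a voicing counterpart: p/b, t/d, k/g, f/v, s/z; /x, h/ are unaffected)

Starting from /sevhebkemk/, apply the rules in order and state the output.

sefhepkemg

Rule 1 (post-nasal voicing): /k/ is a voiceless stop immediately after the nasal /m/, so it voices to [g]. /sevhebkemk/ → sevhebkemg.
Rule 2 (regressive voicing assimilation): /v/ precedes the voiceless obstruent /h/, so it devoices to [f] by assimilation. /b/ precedes the voiceless obstruent /k/, so it devoices to [p] by assimilation. /sevhebkemg/ → sefhepkemg.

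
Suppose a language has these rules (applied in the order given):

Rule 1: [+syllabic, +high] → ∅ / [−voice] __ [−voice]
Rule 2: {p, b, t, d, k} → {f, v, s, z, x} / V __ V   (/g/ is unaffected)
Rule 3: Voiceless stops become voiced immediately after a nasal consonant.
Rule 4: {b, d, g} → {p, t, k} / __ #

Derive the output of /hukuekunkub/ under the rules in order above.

Rule 1 (high vowel syncope): /u/ is a high vowel flanked by voiceless consonants /h/ and /k/, so it deletes. /hukuekunkub/ → hkuekunkub.
Rule 2 (intervocalic spirantization): /k/ is a stop between vowels /e/ and /u/, so it spirantizes to the fricative [x]. /hkuekunkub/ → hkuexunkub.
Rule 3 (post-nasal voicing): /k/ is a voiceless stop immediately after the nasal /n/, so it voices to [g]. /hkuexunkub/ → hkuexungub.
Rule 4 (final devoicing): /b/ is a voiced stop in word-final position, so it devoices to [p]. /hkuexungub/ → hkuexungup.

hkuexungup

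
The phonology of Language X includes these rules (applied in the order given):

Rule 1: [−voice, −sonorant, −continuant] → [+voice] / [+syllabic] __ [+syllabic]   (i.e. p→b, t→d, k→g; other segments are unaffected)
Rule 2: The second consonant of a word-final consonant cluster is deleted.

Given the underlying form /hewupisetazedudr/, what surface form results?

Rule 1 (intervocalic voicing): /p/ is a voiceless stop between vowels /u/ and /i/, so it voices to [b]. /t/ is a voiceless stop between vowels /e/ and /a/, so it voices to [d]. /hewupisetazedudr/ → hewubisedazedudr.
Rule 2 (final cluster simplification): /r/ is the second consonant of a word-final cluster /dr/, so it deletes. /hewubisedazedudr/ → hewubisedazedud.

hewubisedazedud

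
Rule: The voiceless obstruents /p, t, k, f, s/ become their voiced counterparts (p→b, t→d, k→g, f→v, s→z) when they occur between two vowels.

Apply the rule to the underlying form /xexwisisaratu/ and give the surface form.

/s/ is a voiceless obstruent between vowels /i/ and /i/, so it voices to [z].
/s/ is a voiceless obstruent between vowels /i/ and /a/, so it voices to [z].
/t/ is a voiceless obstruent between vowels /a/ and /u/, so it voices to [d].
Surface form: [xexwizizaradu].

xexwizizaradu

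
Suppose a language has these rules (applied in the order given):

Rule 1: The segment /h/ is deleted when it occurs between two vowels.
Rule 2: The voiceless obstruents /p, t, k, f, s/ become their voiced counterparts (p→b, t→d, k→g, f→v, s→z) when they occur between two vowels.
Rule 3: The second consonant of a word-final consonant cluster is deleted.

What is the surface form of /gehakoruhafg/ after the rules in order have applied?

Rule 1 (intervocalic h-deletion): /h/ occurs between vowels /e/ and /a/, so it deletes. /h/ occurs between vowels /u/ and /a/, so it deletes. /gehakoruhafg/ → geakoruafg.
Rule 2 (intervocalic voicing): /k/ is a voiceless obstruent between vowels /a/ and /o/, so it voices to [g]. /geakoruafg/ → geagoruafg.
Rule 3 (final cluster simplification): /g/ is the second consonant of a word-final cluster /fg/, so it deletes. /geagoruafg/ → geagoruaf.

geagoruaf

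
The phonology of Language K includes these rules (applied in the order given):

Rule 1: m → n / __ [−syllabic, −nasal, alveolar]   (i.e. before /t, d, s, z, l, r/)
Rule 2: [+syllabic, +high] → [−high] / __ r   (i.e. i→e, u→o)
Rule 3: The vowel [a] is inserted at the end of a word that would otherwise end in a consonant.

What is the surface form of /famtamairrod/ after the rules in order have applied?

fantamaerroda

Rule 1 (nasal place assimilation): /m/ precedes the alveolar consonant /t/, so it assimilates in place to [n]. /famtamairrod/ → fantamairrod.
Rule 2 (pre-rhotic lowering): /i/ is a high vowel immediately before /r/, so it lowers to [e]. /fantamairrod/ → fantamaerrod.
Rule 3 (final a-epenthesis): the form ends in the consonant /d/, so [a] is inserted word-finally. /fantamaerrod/ → fantamaerroda.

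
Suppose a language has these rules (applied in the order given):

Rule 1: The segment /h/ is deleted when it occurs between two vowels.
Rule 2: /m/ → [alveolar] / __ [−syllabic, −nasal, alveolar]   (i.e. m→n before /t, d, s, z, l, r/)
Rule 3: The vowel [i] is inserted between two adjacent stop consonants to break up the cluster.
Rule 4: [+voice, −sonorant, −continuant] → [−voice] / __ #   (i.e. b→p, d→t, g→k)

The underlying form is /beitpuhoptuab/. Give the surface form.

beitipuopituap

Rule 1 (intervocalic h-deletion): /h/ occurs between vowels /u/ and /o/, so it deletes. /beitpuhoptuab/ → beitpuoptuab.
Rule 2 (nasal place assimilation): no segment meets the environment; /beitpuoptuab/ is unchanged.
Rule 3 (stop-cluster i-epenthesis): /t/ and /p/ form a stop–stop cluster, so [i] is inserted between them. /p/ and /t/ form a stop–stop cluster, so [i] is inserted between them. /beitpuoptuab/ → beitipuopituab.
Rule 4 (final devoicing): /b/ is a voiced stop in word-final position, so it devoices to [p]. /beitipuopituab/ → beitipuopituap.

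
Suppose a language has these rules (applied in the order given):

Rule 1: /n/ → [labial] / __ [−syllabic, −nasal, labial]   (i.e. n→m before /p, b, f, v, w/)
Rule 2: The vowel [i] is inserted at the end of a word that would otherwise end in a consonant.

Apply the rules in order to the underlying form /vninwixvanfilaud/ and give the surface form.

vnimwixvamfilaudi

Rule 1 (nasal place assimilation): /n/ precedes the labial consonant /w/, so it assimilates in place to [m]. /n/ precedes the labial consonant /f/, so it assimilates in place to [m]. /vninwixvanfilaud/ → vnimwixvamfilaud.
Rule 2 (final i-epenthesis): the form ends in the consonant /d/, so [i] is inserted word-finally. /vnimwixvamfilaud/ → vnimwixvamfilaudi.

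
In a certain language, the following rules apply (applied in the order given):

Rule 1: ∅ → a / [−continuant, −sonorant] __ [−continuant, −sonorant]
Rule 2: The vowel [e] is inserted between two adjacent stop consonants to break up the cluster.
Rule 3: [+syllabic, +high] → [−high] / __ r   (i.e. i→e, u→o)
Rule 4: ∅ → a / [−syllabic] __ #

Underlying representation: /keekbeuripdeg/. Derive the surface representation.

keekabeoripadega

Rule 1 (stop-cluster a-epenthesis): /k/ and /b/ form a stop–stop cluster, so [a] is inserted between them. /p/ and /d/ form a stop–stop cluster, so [a] is inserted between them. /keekbeuripdeg/ → keekabeuripadeg.
Rule 2 (stop-cluster e-epenthesis): no segment meets the environment; /keekabeuripadeg/ is unchanged.
Rule 3 (pre-rhotic lowering): /u/ is a high vowel immediately before /r/, so it lowers to [o]. /keekabeuripadeg/ → keekabeoripadeg.
Rule 4 (final a-epenthesis): the form ends in the consonant /g/, so [a] is inserted word-finally. /keekabeoripadeg/ → keekabeoripadega.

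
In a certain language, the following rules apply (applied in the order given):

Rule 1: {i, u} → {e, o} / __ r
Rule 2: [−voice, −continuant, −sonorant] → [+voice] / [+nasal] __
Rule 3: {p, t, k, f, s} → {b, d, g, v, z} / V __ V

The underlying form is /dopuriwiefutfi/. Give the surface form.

Rule 1 (pre-rhotic lowering): /u/ is a high vowel immediately before /r/, so it lowers to [o]. /dopuriwiefutfi/ → doporiwiefutfi.
Rule 2 (post-nasal voicing): no segment meets the environment; /doporiwiefutfi/ is unchanged.
Rule 3 (intervocalic voicing): /p/ is a voiceless obstruent between vowels /o/ and /o/, so it voices to [b]. /f/ is a voiceless obstruent between vowels /e/ and /u/, so it voices to [v]. /doporiwiefutfi/ → doboriwievutfi.

doboriwievutfi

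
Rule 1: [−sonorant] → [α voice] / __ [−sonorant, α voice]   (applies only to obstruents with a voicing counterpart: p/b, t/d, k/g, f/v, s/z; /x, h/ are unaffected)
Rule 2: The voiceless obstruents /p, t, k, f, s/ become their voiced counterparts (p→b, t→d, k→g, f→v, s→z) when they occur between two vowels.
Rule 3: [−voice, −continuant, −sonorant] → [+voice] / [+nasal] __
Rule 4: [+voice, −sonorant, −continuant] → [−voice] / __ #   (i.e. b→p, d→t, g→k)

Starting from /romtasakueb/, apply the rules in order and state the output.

Rule 1 (regressive voicing assimilation): no segment meets the environment; /romtasakueb/ is unchanged.
Rule 2 (intervocalic voicing): /s/ is a voiceless obstruent between vowels /a/ and /a/, so it voices to [z]. /k/ is a voiceless obstruent between vowels /a/ and /u/, so it voices to [g]. /romtasakueb/ → romtazagueb.
Rule 3 (post-nasal voicing): /t/ is a voiceless stop immediately after the nasal /m/, so it voices to [d]. /romtazagueb/ → romdazagueb.
Rule 4 (final devoicing): /b/ is a voiced stop in word-final position, so it devoices to [p]. /romdazagueb/ → romdazaguep.

romdazaguep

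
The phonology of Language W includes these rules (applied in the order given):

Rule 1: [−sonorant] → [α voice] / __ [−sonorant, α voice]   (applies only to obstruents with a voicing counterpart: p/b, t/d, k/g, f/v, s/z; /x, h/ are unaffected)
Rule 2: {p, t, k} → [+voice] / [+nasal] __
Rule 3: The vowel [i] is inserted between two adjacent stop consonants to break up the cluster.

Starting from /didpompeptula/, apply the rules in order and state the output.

Rule 1 (regressive voicing assimilation): /d/ precedes the voiceless obstruent /p/, so it devoices to [t] by assimilation. /didpompeptula/ → ditpompeptula.
Rule 2 (post-nasal voicing): /p/ is a voiceless stop immediately after the nasal /m/, so it voices to [b]. /ditpompeptula/ → ditpombeptula.
Rule 3 (stop-cluster i-epenthesis): /t/ and /p/ form a stop–stop cluster, so [i] is inserted between them. /p/ and /t/ form a stop–stop cluster, so [i] is inserted between them. /ditpombeptula/ → ditipombepitula.

ditipombepitula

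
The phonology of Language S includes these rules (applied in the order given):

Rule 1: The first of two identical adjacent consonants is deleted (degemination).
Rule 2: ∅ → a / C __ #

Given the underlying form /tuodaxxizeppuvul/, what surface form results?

tuodaxizepuvula

Rule 1 (degemination): /xx/ is a geminate; the first /x/ deletes. /pp/ is a geminate; the first /p/ deletes. /tuodaxxizeppuvul/ → tuodaxizepuvul.
Rule 2 (final a-epenthesis): the form ends in the consonant /l/, so [a] is inserted word-finally. /tuodaxizepuvul/ → tuodaxizepuvula.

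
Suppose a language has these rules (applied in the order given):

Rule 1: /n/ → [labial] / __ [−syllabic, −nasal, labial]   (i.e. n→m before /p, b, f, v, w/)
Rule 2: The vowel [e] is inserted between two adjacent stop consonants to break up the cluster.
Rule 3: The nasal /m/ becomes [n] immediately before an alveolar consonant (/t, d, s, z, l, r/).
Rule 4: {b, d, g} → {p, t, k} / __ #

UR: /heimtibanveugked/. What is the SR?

heintibamveugeket

Rule 1 (nasal place assimilation): /n/ precedes the labial consonant /v/, so it assimilates in place to [m]. /heimtibanveugked/ → heimtibamveugked.
Rule 2 (stop-cluster e-epenthesis): /g/ and /k/ form a stop–stop cluster, so [e] is inserted between them. /heimtibamveugked/ → heimtibamveugeked.
Rule 3 (nasal place assimilation): /m/ precedes the alveolar consonant /t/, so it assimilates in place to [n]. /heimtibamveugeked/ → heintibamveugeked.
Rule 4 (final devoicing): /d/ is a voiced stop in word-final position, so it devoices to [t]. /heintibamveugeked/ → heintibamveugeket.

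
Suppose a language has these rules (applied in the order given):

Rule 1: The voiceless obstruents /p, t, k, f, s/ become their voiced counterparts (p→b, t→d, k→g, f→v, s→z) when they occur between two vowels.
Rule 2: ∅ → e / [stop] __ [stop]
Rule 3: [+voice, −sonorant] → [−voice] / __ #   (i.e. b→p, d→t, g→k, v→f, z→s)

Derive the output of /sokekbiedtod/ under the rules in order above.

Rule 1 (intervocalic voicing): /k/ is a voiceless obstruent between vowels /o/ and /e/, so it voices to [g]. /sokekbiedtod/ → sogekbiedtod.
Rule 2 (stop-cluster e-epenthesis): /k/ and /b/ form a stop–stop cluster, so [e] is inserted between them. /d/ and /t/ form a stop–stop cluster, so [e] is inserted between them. /sogekbiedtod/ → sogekebiedetod.
Rule 3 (final devoicing): /d/ is a voiced obstruent in word-final position, so it devoices to [t]. /sogekebiedetod/ → sogekebiedetot.

sogekebiedetot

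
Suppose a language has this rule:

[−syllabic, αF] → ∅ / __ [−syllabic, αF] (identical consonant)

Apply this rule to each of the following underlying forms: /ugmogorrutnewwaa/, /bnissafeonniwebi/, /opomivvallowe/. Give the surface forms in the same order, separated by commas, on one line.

ugmogorutnewaa, bnisafeoniwebi, opomivalowe

/ugmogorrutnewwaa/: /rr/ is a geminate; the first /r/ deletes. /ww/ is a geminate; the first /w/ deletes. → [ugmogorutnewaa].
/bnissafeonniwebi/: /ss/ is a geminate; the first /s/ deletes. /nn/ is a geminate; the first /n/ deletes. → [bnisafeoniwebi].
/opomivvallowe/: /vv/ is a geminate; the first /v/ deletes. /ll/ is a geminate; the first /l/ deletes. → [opomivalowe].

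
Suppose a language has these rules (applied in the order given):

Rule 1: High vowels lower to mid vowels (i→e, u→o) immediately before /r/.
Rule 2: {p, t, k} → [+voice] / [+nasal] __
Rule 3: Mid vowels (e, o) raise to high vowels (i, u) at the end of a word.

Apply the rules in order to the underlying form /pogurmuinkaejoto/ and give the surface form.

pogormuingaejotu

Rule 1 (pre-rhotic lowering): /u/ is a high vowel immediately before /r/, so it lowers to [o]. /pogurmuinkaejoto/ → pogormuinkaejoto.
Rule 2 (post-nasal voicing): /k/ is a voiceless stop immediately after the nasal /n/, so it voices to [g]. /pogormuinkaejoto/ → pogormuingaejoto.
Rule 3 (final vowel raising): /o/ is a mid vowel in word-final position, so it raises to [u]. /pogormuingaejoto/ → pogormuingaejotu.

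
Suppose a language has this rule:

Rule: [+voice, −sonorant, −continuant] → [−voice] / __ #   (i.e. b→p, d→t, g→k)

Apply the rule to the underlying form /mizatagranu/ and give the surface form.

mizatagranu

No segment of /mizatagranu/ meets the structural description of the rule, so the form surfaces unchanged.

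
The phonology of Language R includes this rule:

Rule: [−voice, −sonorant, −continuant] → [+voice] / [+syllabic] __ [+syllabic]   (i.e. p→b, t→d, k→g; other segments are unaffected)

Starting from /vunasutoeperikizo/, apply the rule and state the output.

/t/ is a voiceless stop between vowels /u/ and /o/, so it voices to [d].
/p/ is a voiceless stop between vowels /e/ and /e/, so it voices to [b].
/k/ is a voiceless stop between vowels /i/ and /i/, so it voices to [g].
Surface form: [vunasudoeberigizo].

vunasudoeberigizo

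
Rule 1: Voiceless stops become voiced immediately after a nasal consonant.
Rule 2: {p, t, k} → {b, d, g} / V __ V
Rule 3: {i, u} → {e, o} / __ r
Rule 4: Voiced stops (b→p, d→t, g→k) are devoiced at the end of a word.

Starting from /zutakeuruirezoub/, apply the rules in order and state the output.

zudageoruerezoup

Rule 1 (post-nasal voicing): no segment meets the environment; /zutakeuruirezoub/ is unchanged.
Rule 2 (intervocalic voicing): /t/ is a voiceless stop between vowels /u/ and /a/, so it voices to [d]. /k/ is a voiceless stop between vowels /a/ and /e/, so it voices to [g]. /zutakeuruirezoub/ → zudageuruirezoub.
Rule 3 (pre-rhotic lowering): /u/ is a high vowel immediately before /r/, so it lowers to [o]. /i/ is a high vowel immediately before /r/, so it lowers to [e]. /zudageuruirezoub/ → zudageoruerezoub.
Rule 4 (final devoicing): /b/ is a voiced stop in word-final position, so it devoices to [p]. /zudageoruerezoub/ → zudageoruerezoup.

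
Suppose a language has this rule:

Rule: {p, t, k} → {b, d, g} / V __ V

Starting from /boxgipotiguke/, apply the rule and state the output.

/p/ is a voiceless stop between vowels /i/ and /o/, so it voices to [b].
/t/ is a voiceless stop between vowels /o/ and /i/, so it voices to [d].
/k/ is a voiceless stop between vowels /u/ and /e/, so it voices to [g].
Surface form: [boxgibodiguge].

boxgibodiguge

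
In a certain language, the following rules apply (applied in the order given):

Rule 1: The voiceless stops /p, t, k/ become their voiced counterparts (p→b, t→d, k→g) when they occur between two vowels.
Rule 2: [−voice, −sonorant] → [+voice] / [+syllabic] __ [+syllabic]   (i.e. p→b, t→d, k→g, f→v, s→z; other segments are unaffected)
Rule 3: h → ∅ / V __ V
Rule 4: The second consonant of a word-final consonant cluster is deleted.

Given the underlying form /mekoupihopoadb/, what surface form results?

Rule 1 (intervocalic voicing): /k/ is a voiceless stop between vowels /e/ and /o/, so it voices to [g]. /p/ is a voiceless stop between vowels /u/ and /i/, so it voices to [b]. /p/ is a voiceless stop between vowels /o/ and /o/, so it voices to [b]. /mekoupihopoadb/ → megoubihoboadb.
Rule 2 (intervocalic voicing): no segment meets the environment; /megoubihoboadb/ is unchanged.
Rule 3 (intervocalic h-deletion): /h/ occurs between vowels /i/ and /o/, so it deletes. /megoubihoboadb/ → megoubioboadb.
Rule 4 (final cluster simplification): /b/ is the second consonant of a word-final cluster /db/, so it deletes. /megoubioboadb/ → megoubioboad.

megoubioboad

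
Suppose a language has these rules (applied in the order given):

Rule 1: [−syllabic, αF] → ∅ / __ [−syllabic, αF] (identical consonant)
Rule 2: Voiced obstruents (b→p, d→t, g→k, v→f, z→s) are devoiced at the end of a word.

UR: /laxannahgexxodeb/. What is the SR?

Rule 1 (degemination): /nn/ is a geminate; the first /n/ deletes. /xx/ is a geminate; the first /x/ deletes. /laxannahgexxodeb/ → laxanahgexodeb.
Rule 2 (final devoicing): /b/ is a voiced obstruent in word-final position, so it devoices to [p]. /laxanahgexodeb/ → laxanahgexodep.

laxanahgexodep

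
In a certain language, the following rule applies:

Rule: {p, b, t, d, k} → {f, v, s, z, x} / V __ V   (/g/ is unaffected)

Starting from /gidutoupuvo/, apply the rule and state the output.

gizusoufuvo

/d/ is a stop between vowels /i/ and /u/, so it spirantizes to the fricative [z].
/t/ is a stop between vowels /u/ and /o/, so it spirantizes to the fricative [s].
/p/ is a stop between vowels /u/ and /u/, so it spirantizes to the fricative [f].
Surface form: [gizusoufuvo].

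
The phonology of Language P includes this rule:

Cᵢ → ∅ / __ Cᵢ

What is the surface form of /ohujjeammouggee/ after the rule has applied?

ohujeamougee

/jj/ is a geminate; the first /j/ deletes.
/mm/ is a geminate; the first /m/ deletes.
/gg/ is a geminate; the first /g/ deletes.
Surface form: [ohujeamougee].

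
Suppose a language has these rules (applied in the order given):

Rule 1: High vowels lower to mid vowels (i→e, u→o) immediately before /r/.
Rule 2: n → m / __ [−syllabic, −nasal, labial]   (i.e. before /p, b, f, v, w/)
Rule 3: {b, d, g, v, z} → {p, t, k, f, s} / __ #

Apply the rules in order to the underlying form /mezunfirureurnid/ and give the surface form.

Rule 1 (pre-rhotic lowering): /i/ is a high vowel immediately before /r/, so it lowers to [e]. /u/ is a high vowel immediately before /r/, so it lowers to [o]. /u/ is a high vowel immediately before /r/, so it lowers to [o]. /mezunfirureurnid/ → mezunferoreornid.
Rule 2 (nasal place assimilation): /n/ precedes the labial consonant /f/, so it assimilates in place to [m]. /mezunferoreornid/ → mezumferoreornid.
Rule 3 (final devoicing): /d/ is a voiced obstruent in word-final position, so it devoices to [t]. /mezumferoreornid/ → mezumferoreornit.

mezumferoreornit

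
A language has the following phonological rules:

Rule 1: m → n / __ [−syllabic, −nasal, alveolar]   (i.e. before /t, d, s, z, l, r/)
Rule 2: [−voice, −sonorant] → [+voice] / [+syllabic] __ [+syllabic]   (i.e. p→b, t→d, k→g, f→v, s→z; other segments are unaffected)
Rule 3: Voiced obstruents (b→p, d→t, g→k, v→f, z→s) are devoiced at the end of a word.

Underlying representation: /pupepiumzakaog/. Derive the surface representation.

Rule 1 (nasal place assimilation): /m/ precedes the alveolar consonant /z/, so it assimilates in place to [n]. /pupepiumzakaog/ → pupepiunzakaog.
Rule 2 (intervocalic voicing): /p/ is a voiceless obstruent between vowels /u/ and /e/, so it voices to [b]. /p/ is a voiceless obstruent between vowels /e/ and /i/, so it voices to [b]. /k/ is a voiceless obstruent between vowels /a/ and /a/, so it voices to [g]. /pupepiunzakaog/ → pubebiunzagaog.
Rule 3 (final devoicing): /g/ is a voiced obstruent in word-final position, so it devoices to [k]. /pubebiunzagaog/ → pubebiunzagaok.

pubebiunzagaok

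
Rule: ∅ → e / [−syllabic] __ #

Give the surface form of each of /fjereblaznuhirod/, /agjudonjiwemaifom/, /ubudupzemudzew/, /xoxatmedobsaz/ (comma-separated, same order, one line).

/fjereblaznuhirod/: the form ends in the consonant /d/, so [e] is inserted word-finally. → [fjereblaznuhirode].
/agjudonjiwemaifom/: the form ends in the consonant /m/, so [e] is inserted word-finally. → [agjudonjiwemaifome].
/ubudupzemudzew/: the form ends in the consonant /w/, so [e] is inserted word-finally. → [ubudupzemudzewe].
/xoxatmedobsaz/: the form ends in the consonant /z/, so [e] is inserted word-finally. → [xoxatmedobsaze].

fjereblaznuhirode, agjudonjiwemaifome, ubudupzemudzewe, xoxatmedobsaze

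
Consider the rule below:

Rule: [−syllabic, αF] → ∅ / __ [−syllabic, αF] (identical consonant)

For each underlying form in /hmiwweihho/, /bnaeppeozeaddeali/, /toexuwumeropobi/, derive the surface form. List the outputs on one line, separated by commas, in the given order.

/hmiwweihho/: /ww/ is a geminate; the first /w/ deletes. /hh/ is a geminate; the first /h/ deletes. → [hmiweiho].
/bnaeppeozeaddeali/: /pp/ is a geminate; the first /p/ deletes. /dd/ is a geminate; the first /d/ deletes. → [bnaepeozeadeali].
/toexuwumeropobi/: the rule's environment is not met; surfaces unchanged as [toexuwumeropobi].

hmiweiho, bnaepeozeadeali, toexuwumeropobi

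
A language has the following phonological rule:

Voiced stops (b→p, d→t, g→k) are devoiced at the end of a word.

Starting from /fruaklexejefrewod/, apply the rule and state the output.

fruaklexejefrewot

/d/ is a voiced stop in word-final position, so it devoices to [t].
Surface form: [fruaklexejefrewot].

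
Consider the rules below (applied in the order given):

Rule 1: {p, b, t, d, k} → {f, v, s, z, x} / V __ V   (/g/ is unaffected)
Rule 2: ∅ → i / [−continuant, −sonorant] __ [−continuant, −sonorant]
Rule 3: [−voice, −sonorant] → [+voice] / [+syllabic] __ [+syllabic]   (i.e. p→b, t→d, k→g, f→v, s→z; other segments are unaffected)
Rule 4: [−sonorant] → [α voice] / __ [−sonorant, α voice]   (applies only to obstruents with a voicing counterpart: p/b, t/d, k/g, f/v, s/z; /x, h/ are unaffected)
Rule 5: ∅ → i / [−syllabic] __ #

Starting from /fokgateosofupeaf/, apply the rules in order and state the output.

Rule 1 (intervocalic spirantization): /t/ is a stop between vowels /a/ and /e/, so it spirantizes to the fricative [s]. /p/ is a stop between vowels /u/ and /e/, so it spirantizes to the fricative [f]. /fokgateosofupeaf/ → fokgaseosofufeaf.
Rule 2 (stop-cluster i-epenthesis): /k/ and /g/ form a stop–stop cluster, so [i] is inserted between them. /fokgaseosofufeaf/ → fokigaseosofufeaf.
Rule 3 (intervocalic voicing): /k/ is a voiceless obstruent between vowels /o/ and /i/, so it voices to [g]. /s/ is a voiceless obstruent between vowels /a/ and /e/, so it voices to [z]. /s/ is a voiceless obstruent between vowels /o/ and /o/, so it voices to [z]. /f/ is a voiceless obstruent between vowels /o/ and /u/, so it voices to [v]. /f/ is a voiceless obstruent between vowels /u/ and /e/, so it voices to [v]. /fokigaseosofufeaf/ → fogigazeozovuveaf.
Rule 4 (regressive voicing assimilation): no segment meets the environment; /fogigazeozovuveaf/ is unchanged.
Rule 5 (final i-epenthesis): the form ends in the consonant /f/, so [i] is inserted word-finally. /fogigazeozovuveaf/ → fogigazeozovuveafi.

fogigazeozovuveafi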